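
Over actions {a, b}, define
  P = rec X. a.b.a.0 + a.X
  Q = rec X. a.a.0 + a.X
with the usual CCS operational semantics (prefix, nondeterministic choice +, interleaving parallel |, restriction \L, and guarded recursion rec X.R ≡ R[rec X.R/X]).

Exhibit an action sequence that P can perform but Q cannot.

P's transition system — 4 states:
  m0 = rec X. a.b.a.0 + a.X ⊢ =a=> m0, =a=> m1
  m1 = b.a.0 ⊢ =b=> m2
  m2 = a.0 ⊢ =a=> m3
  m3 = 0 ⊢ deadlocked
Q's transition system — 3 states:
  n0 = rec X. a.a.0 + a.X ⊢ =a=> n0, =a=> n1
  n1 = a.0 ⊢ =a=> n2
  n2 = 0 ⊢ deadlocked
Executing ab from P (initial set {m0}):
  step 1 (a): {m0, m1}
  step 2 (b): {m2}
  — P admits the full trace.
Executing ab from Q (initial set {n0}):
  step 1 (a): {n0, n1}
  step 2 (b): no successor for Q

ab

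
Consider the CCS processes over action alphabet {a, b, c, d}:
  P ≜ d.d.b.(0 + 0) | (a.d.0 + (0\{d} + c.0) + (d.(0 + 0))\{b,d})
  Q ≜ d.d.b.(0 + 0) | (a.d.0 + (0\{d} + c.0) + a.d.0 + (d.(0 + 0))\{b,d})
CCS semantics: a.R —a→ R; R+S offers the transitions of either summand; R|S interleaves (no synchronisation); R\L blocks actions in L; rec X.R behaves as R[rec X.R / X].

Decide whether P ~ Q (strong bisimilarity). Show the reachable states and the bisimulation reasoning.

P ~ Q

LTS(P): 12 reachable states
  u0 = d.d.b.(0 + 0) | (a.d.0 + (0\{d} + c.0) + (d.(0 + 0))\{b,d}) → ··a··> u1, ··c··> u2, ··d··> u3
  u1 = d.d.b.(0 + 0) | d.0 → ··d··> u2, ··d··> u4
  u2 = d.d.b.(0 + 0) | 0 → ··d··> u5
  u3 = d.b.(0 + 0) | (a.d.0 + (0\{d} + c.0) + (d.(0 + 0))\{b,d}) → ··a··> u4, ··c··> u5, ··d··> u6
  u4 = d.b.(0 + 0) | d.0 → ··d··> u5, ··d··> u7
  u5 = d.b.(0 + 0) | 0 → ··d··> u8
  u6 = b.(0 + 0) | (a.d.0 + (0\{d} + c.0) + (d.(0 + 0))\{b,d}) → ··a··> u7, ··b··> u9, ··c··> u8
  u7 = b.(0 + 0) | d.0 → ··b··> u10, ··d··> u8
  u8 = b.(0 + 0) | 0 → ··b··> u11
  u9 = (0 + 0) | (a.d.0 + (0\{d} + c.0) + (d.(0 + 0))\{b,d}) → ··a··> u10, ··c··> u11
  u10 = (0 + 0) | d.0 → ··d··> u11
  u11 = (0 + 0) | 0 → ·
LTS(Q): 12 reachable states
  v0 = d.d.b.(0 + 0) | (a.d.0 + (0\{d} + c.0) + a.d.0 + (d.(0 + 0))\{b,d}) → ··a··> v1, ··c··> v2, ··d··> v3
  v1 = d.d.b.(0 + 0) | d.0 → ··d··> v2, ··d··> v4
  v2 = d.d.b.(0 + 0) | 0 → ··d··> v5
  v3 = d.b.(0 + 0) | (a.d.0 + (0\{d} + c.0) + a.d.0 + (d.(0 + 0))\{b,d}) → ··a··> v4, ··c··> v5, ··d··> v6
  v4 = d.b.(0 + 0) | d.0 → ··d··> v5, ··d··> v7
  v5 = d.b.(0 + 0) | 0 → ··d··> v8
  v6 = b.(0 + 0) | (a.d.0 + (0\{d} + c.0) + a.d.0 + (d.(0 + 0))\{b,d}) → ··a··> v7, ··b··> v9, ··c··> v8
  v7 = b.(0 + 0) | d.0 → ··b··> v10, ··d··> v8
  v8 = b.(0 + 0) | 0 → ··b··> v11
  v9 = (0 + 0) | (a.d.0 + (0\{d} + c.0) + a.d.0 + (d.(0 + 0))\{b,d}) → ··a··> v10, ··c··> v11
  v10 = (0 + 0) | d.0 → ··d··> v11
  v11 = (0 + 0) | 0 → ·
Partition-refinement fixed point:
  B0 = {u0, v0}
  B1 = {u2, v2}
  B2 = {u5, v5}
  B3 = {u8, v8}
  B4 = {u11, v11}
  B5 = {u3, v3}
  B6 = {u4, v4}
  B7 = {u7, v7}
  B8 = {u10, v10}
  B9 = {u6, v6}
  B10 = {u9, v9}
  B11 = {u1, v1}
u0 ∈ B0, v0 ∈ B0 → same block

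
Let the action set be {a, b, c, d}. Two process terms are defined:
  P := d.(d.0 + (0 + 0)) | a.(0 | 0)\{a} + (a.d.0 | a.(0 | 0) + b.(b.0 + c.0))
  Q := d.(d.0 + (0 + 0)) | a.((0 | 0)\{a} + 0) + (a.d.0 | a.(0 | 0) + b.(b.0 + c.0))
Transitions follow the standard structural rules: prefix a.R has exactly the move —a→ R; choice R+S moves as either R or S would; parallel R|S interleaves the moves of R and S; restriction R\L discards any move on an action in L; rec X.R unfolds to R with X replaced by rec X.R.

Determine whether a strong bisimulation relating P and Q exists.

Reachable graph of P (13 states):
  p0 = d.(d.0 + (0 + 0)) | a.(0 | 0)\{a} + (a.d.0 | a.(0 | 0) + b.(b.0 + c.0)) ⊢ —a→ p1, —a→ p2, —a→ p3, —b→ p4, —d→ p5
  p1 = a.d.0 | (0 | 0) ⊢ —a→ p6
  p2 = d.(d.0 + (0 + 0)) | (0 | 0)\{a} ⊢ —d→ p7
  p3 = d.0 | a.(0 | 0) ⊢ —a→ p6, —d→ p8
  p4 = b.0 + c.0 ⊢ —b→ p9, —c→ p9
  p5 = (d.0 + (0 + 0)) | a.(0 | 0)\{a} ⊢ —a→ p7, —d→ p10
  p6 = d.0 | (0 | 0) ⊢ —d→ p11
  p7 = (d.0 + (0 + 0)) | (0 | 0)\{a} ⊢ —d→ p12
  p8 = 0 | a.(0 | 0) ⊢ —a→ p11
  p9 = 0 ⊢ deadlocked
  p10 = 0 | a.(0 | 0)\{a} ⊢ —a→ p12
  p11 = 0 | (0 | 0) ⊢ deadlocked
  p12 = 0 | (0 | 0)\{a} ⊢ deadlocked
Reachable graph of Q (13 states):
  q0 = d.(d.0 + (0 + 0)) | a.((0 | 0)\{a} + 0) + (a.d.0 | a.(0 | 0) + b.(b.0 + c.0)) ⊢ —a→ q1, —a→ q2, —a→ q3, —b→ q4, —d→ q5
  q1 = a.d.0 | (0 | 0) ⊢ —a→ q6
  q2 = d.(d.0 + (0 + 0)) | ((0 | 0)\{a} + 0) ⊢ —d→ q7
  q3 = d.0 | a.(0 | 0) ⊢ —a→ q6, —d→ q8
  q4 = b.0 + c.0 ⊢ —b→ q9, —c→ q9
  q5 = (d.0 + (0 + 0)) | a.((0 | 0)\{a} + 0) ⊢ —a→ q7, —d→ q10
  q6 = d.0 | (0 | 0) ⊢ —d→ q11
  q7 = (d.0 + (0 + 0)) | ((0 | 0)\{a} + 0) ⊢ —d→ q12
  q8 = 0 | a.(0 | 0) ⊢ —a→ q11
  q9 = 0 ⊢ deadlocked
  q10 = 0 | a.((0 | 0)\{a} + 0) ⊢ —a→ q12
  q11 = 0 | (0 | 0) ⊢ deadlocked
  q12 = 0 | ((0 | 0)\{a} + 0) ⊢ deadlocked
Bisimilarity quotient blocks:
  B0 = {p0, q0}
  B1 = {p4, q4}
  B2 = {p11, p12, p9, q11, q12, q9}
  B3 = {p2, q2}
  B4 = {p6, p7, q6, q7}
  B5 = {p3, p5, q3, q5}
  B6 = {p10, p8, q10, q8}
  B7 = {p1, q1}
p0 ∈ B0, q0 ∈ B0 → same block

YES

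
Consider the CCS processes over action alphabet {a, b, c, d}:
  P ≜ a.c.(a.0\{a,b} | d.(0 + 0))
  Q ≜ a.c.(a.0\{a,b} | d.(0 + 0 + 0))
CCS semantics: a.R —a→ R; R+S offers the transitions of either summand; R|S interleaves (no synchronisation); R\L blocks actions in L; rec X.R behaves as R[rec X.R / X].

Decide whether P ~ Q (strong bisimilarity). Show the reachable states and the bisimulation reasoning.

P's transition system — 6 states:
  s0 = a.c.(a.0\{a,b} | d.(0 + 0)) ⊢ --a--▸ s1
  s1 = c.(a.0\{a,b} | d.(0 + 0)) ⊢ --c--▸ s2
  s2 = a.0\{a,b} | d.(0 + 0) ⊢ --a--▸ s3, --d--▸ s4
  s3 = 0\{a,b} | d.(0 + 0) ⊢ --d--▸ s5
  s4 = a.0\{a,b} | (0 + 0) ⊢ --a--▸ s5
  s5 = 0\{a,b} | (0 + 0) ⊢ ∅
Q's transition system — 6 states:
  t0 = a.c.(a.0\{a,b} | d.(0 + 0 + 0)) ⊢ --a--▸ t1
  t1 = c.(a.0\{a,b} | d.(0 + 0 + 0)) ⊢ --c--▸ t2
  t2 = a.0\{a,b} | d.(0 + 0 + 0) ⊢ --a--▸ t3, --d--▸ t4
  t3 = 0\{a,b} | d.(0 + 0 + 0) ⊢ --d--▸ t5
  t4 = a.0\{a,b} | (0 + 0 + 0) ⊢ --a--▸ t5
  t5 = 0\{a,b} | (0 + 0 + 0) ⊢ ∅
Bisimilarity quotient blocks:
  B0 = {s0, t0}
  B1 = {s1, t1}
  B2 = {s2, t2}
  B3 = {s3, t3}
  B4 = {s5, t5}
  B5 = {s4, t4}
s0 ∈ B0, t0 ∈ B0 → same block

YES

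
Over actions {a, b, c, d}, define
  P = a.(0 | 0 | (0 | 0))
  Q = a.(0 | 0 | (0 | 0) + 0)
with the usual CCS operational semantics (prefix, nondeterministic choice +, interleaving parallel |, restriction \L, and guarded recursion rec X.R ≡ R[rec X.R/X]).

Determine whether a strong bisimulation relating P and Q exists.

P's transition system — 2 states:
  m0 = a.(0 | 0 | (0 | 0)) :: —a→ m1
  m1 = 0 | 0 | (0 | 0) :: (no moves)
Q's transition system — 2 states:
  n0 = a.(0 | 0 | (0 | 0) + 0) :: —a→ n1
  n1 = 0 | 0 | (0 | 0) + 0 :: (no moves)
Coarsest stable partition (strong bisimilarity classes):
  B0 = {m0, n0}
  B1 = {m1, n1}
m0 ∈ B0, n0 ∈ B0 → same block

YES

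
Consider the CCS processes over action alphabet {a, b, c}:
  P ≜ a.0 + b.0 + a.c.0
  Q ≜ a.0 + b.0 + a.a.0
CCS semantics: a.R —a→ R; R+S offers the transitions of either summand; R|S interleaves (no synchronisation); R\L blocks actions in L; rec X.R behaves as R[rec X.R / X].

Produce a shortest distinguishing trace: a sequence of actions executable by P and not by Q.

P's transition system — 3 states:
  s0 = a.0 + b.0 + a.c.0 has moves --a--▸ s1, --a--▸ s2, --b--▸ s1
  s1 = 0 has moves stopped
  s2 = c.0 has moves --c--▸ s1
Q's transition system — 3 states:
  t0 = a.0 + b.0 + a.a.0 has moves --a--▸ t1, --a--▸ t2, --b--▸ t1
  t1 = 0 has moves stopped
  t2 = a.0 has moves --a--▸ t1
Trace ⟨ac⟩ through P, begin at {s0}:
  step 1 (a): {s1, s2}
  step 2 (c): {s1}
  P completes σ.
Trace ⟨ac⟩ through Q, begin at {t0}:
  step 1 (a): {t1, t2}
  step 2 (c): ∅ (Q stuck)

ac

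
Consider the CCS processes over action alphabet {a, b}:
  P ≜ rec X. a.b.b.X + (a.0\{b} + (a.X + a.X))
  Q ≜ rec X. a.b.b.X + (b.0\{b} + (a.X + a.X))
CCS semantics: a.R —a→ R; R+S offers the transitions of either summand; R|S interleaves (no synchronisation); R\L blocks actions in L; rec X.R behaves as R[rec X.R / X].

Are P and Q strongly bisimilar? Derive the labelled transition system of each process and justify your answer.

not bisimilar

Reachable graph of P (4 states):
  m0 = rec X. a.b.b.X + (a.0\{b} + (a.X + a.X)) has moves --a--▸ m0, --a--▸ m1, --a--▸ m2
  m1 = 0\{b} has moves (no moves)
  m2 = b.b.(rec X. a.b.b.X + (a.0\{b} + (a.X + a.X))) has moves --b--▸ m3
  m3 = b.(rec X. a.b.b.X + (a.0\{b} + (a.X + a.X))) has moves --b--▸ m0
Reachable graph of Q (4 states):
  n0 = rec X. a.b.b.X + (b.0\{b} + (a.X + a.X)) has moves --a--▸ n0, --a--▸ n1, --b--▸ n2
  n1 = b.b.(rec X. a.b.b.X + (b.0\{b} + (a.X + a.X))) has moves --b--▸ n3
  n2 = 0\{b} has moves (no moves)
  n3 = b.(rec X. a.b.b.X + (b.0\{b} + (a.X + a.X))) has moves --b--▸ n0
Coarsest stable partition (strong bisimilarity classes):
  B0 = {m0}
  B1 = {m2}
  B2 = {m3}
  B3 = {m1, n2}
  B4 = {n0}
  B5 = {n1}
  B6 = {n3}
m0 ∈ B0, n0 ∈ B4 → different blocks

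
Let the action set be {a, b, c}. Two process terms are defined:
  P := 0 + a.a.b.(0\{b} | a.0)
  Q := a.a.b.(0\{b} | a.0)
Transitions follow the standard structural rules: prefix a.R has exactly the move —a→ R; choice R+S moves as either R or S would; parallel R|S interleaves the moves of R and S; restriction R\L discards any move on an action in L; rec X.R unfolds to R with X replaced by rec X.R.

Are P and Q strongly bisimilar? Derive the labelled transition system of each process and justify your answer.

P ~ Q

LTS(P): 5 reachable states
  u0 = 0 + a.a.b.(0\{b} | a.0) ⊢ —a→ u1
  u1 = a.b.(0\{b} | a.0) ⊢ —a→ u2
  u2 = b.(0\{b} | a.0) ⊢ —b→ u3
  u3 = 0\{b} | a.0 ⊢ —a→ u4
  u4 = 0\{b} | 0 ⊢ stopped
LTS(Q): 5 reachable states
  v0 = a.a.b.(0\{b} | a.0) ⊢ —a→ v1
  v1 = a.b.(0\{b} | a.0) ⊢ —a→ v2
  v2 = b.(0\{b} | a.0) ⊢ —b→ v3
  v3 = 0\{b} | a.0 ⊢ —a→ v4
  v4 = 0\{b} | 0 ⊢ stopped
Coarsest stable partition (strong bisimilarity classes):
  B0 = {u0, v0}
  B1 = {u1, v1}
  B2 = {u2, v2}
  B3 = {u3, v3}
  B4 = {u4, v4}
u0 ∈ B0, v0 ∈ B0 → same block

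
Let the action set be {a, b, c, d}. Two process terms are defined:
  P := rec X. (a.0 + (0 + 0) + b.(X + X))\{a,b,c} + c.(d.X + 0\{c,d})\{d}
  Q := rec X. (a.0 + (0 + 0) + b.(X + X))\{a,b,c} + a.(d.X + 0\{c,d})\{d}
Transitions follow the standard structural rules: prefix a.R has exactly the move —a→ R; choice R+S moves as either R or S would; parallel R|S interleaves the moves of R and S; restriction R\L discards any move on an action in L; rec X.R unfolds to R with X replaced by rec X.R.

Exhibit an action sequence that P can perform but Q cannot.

c

Reachable graph of P (2 states):
  p0 = rec X. (a.0 + (0 + 0) + b.(X + X))\{a,b,c} + c.(d.X + 0\{c,d})\{d} :: =c=> p1
  p1 = (d.(rec X. (a.0 + (0 + 0) + b.(X + X))\{a,b,c} + c.(d.X + 0\{c,d})\{d}) + 0\{c,d})\{d} :: ∅
Reachable graph of Q (2 states):
  q0 = rec X. (a.0 + (0 + 0) + b.(X + X))\{a,b,c} + a.(d.X + 0\{c,d})\{d} :: =a=> q1
  q1 = (d.(rec X. (a.0 + (0 + 0) + b.(X + X))\{a,b,c} + a.(d.X + 0\{c,d})\{d}) + 0\{c,d})\{d} :: ∅
Trace ⟨c⟩ through P, begin at {p0}:
  step 1 (c): {p1}
  ✓ P
Trace ⟨c⟩ through Q, begin at {q0}:
  step 1 (c): no successor for Q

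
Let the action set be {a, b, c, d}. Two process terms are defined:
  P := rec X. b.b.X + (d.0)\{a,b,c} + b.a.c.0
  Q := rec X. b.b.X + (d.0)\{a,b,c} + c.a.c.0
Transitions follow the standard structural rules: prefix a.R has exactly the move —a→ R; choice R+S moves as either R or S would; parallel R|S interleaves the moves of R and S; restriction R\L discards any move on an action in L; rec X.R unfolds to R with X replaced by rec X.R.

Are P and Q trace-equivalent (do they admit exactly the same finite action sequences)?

Reachable graph of P (6 states):
  u0 = rec X. b.b.X + (d.0)\{a,b,c} + b.a.c.0 → =b=> u1, =b=> u2, =d=> u3
  u1 = a.c.0 → =a=> u4
  u2 = b.(rec X. b.b.X + (d.0)\{a,b,c} + b.a.c.0) → =b=> u0
  u3 = 0\{a,b,c} → (no moves)
  u4 = c.0 → =c=> u5
  u5 = 0 → (no moves)
Reachable graph of Q (6 states):
  v0 = rec X. b.b.X + (d.0)\{a,b,c} + c.a.c.0 → =b=> v1, =c=> v2, =d=> v3
  v1 = b.(rec X. b.b.X + (d.0)\{a,b,c} + c.a.c.0) → =b=> v0
  v2 = a.c.0 → =a=> v4
  v3 = 0\{a,b,c} → (no moves)
  v4 = c.0 → =c=> v5
  v5 = 0 → (no moves)
Executing ba from P (initial set {u0}):
  step 1 (b): {u1, u2}
  step 2 (a): {u4}
  P completes σ.
Executing ba from Q (initial set {v0}):
  step 1 (b): {v1}
  step 2 (a): no successor for Q

trace-distinct — witness ⟨ba⟩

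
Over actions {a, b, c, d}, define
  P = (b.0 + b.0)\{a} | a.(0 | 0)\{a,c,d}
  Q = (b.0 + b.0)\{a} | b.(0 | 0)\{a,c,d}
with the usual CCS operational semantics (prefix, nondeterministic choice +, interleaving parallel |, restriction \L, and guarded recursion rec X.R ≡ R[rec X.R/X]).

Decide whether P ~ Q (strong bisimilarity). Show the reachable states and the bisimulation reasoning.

Reachable graph of P (4 states):
  p0 = (b.0 + b.0)\{a} | a.(0 | 0)\{a,c,d} → -a-> p1, -b-> p2
  p1 = (b.0 + b.0)\{a} | (0 | 0)\{a,c,d} → -b-> p3
  p2 = 0\{a} | a.(0 | 0)\{a,c,d} → -a-> p3
  p3 = 0\{a} | (0 | 0)\{a,c,d} → deadlocked
Reachable graph of Q (4 states):
  q0 = (b.0 + b.0)\{a} | b.(0 | 0)\{a,c,d} → -b-> q1, -b-> q2
  q1 = (b.0 + b.0)\{a} | (0 | 0)\{a,c,d} → -b-> q3
  q2 = 0\{a} | b.(0 | 0)\{a,c,d} → -b-> q3
  q3 = 0\{a} | (0 | 0)\{a,c,d} → deadlocked
Partition-refinement fixed point:
  B0 = {p0}
  B1 = {p2}
  B2 = {p3, q3}
  B3 = {p1, q1, q2}
  B4 = {q0}
p0 ∈ B0, q0 ∈ B4 → different blocks

NO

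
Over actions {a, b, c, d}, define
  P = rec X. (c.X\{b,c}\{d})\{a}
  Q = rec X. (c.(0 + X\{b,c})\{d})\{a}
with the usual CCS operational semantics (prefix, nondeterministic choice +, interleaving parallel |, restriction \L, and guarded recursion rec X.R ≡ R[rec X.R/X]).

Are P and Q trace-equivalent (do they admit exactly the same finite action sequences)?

trace-equivalent

P's transition system — 2 states:
  p0 = rec X. (c.X\{b,c}\{d})\{a} ⊢ —c→ p1
  p1 = (rec X. (c.X\{b,c}\{d})\{a})\{b,c}\{d}\{a} ⊢ (no moves)
Q's transition system — 2 states:
  q0 = rec X. (c.(0 + X\{b,c})\{d})\{a} ⊢ —c→ q1
  q1 = (0 + (rec X. (c.(0 + X\{b,c})\{d})\{a})\{b,c})\{d}\{a} ⊢ (no moves)
Coarsest stable partition (strong bisimilarity classes):
  B0 = {p0, q0}
  B1 = {p1, q1}
p0 ∈ B0, q0 ∈ B0 → same block
Bisimilar ⇒ trace-equivalent.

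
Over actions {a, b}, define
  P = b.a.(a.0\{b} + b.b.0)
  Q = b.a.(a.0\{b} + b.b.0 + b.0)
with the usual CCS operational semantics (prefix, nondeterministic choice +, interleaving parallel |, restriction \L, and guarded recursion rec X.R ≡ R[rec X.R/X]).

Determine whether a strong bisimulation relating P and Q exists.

LTS(P): 6 reachable states
  p0 = b.a.(a.0\{b} + b.b.0) ⊢ —b→ p1
  p1 = a.(a.0\{b} + b.b.0) ⊢ —a→ p2
  p2 = a.0\{b} + b.b.0 ⊢ —a→ p3, —b→ p4
  p3 = 0\{b} ⊢ ∅
  p4 = b.0 ⊢ —b→ p5
  p5 = 0 ⊢ ∅
LTS(Q): 6 reachable states
  q0 = b.a.(a.0\{b} + b.b.0 + b.0) ⊢ —b→ q1
  q1 = a.(a.0\{b} + b.b.0 + b.0) ⊢ —a→ q2
  q2 = a.0\{b} + b.b.0 + b.0 ⊢ —a→ q3, —b→ q4, —b→ q5
  q3 = 0\{b} ⊢ ∅
  q4 = 0 ⊢ ∅
  q5 = b.0 ⊢ —b→ q4
Partition-refinement fixed point:
  B0 = {p0}
  B1 = {p1}
  B2 = {p2}
  B3 = {p3, p5, q3, q4}
  B4 = {p4, q5}
  B5 = {q0}
  B6 = {q1}
  B7 = {q2}
p0 ∈ B0, q0 ∈ B5 → different blocks

P ≁ Q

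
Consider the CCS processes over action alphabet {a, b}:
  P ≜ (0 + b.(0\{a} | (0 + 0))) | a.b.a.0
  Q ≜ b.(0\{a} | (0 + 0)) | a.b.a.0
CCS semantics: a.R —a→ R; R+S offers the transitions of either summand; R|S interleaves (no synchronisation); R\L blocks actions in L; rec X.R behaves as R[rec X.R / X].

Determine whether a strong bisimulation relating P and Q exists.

LTS(P): 8 reachable states
  p0 = (0 + b.(0\{a} | (0 + 0))) | a.b.a.0 :: -a-> p1, -b-> p2
  p1 = (0 + b.(0\{a} | (0 + 0))) | b.a.0 :: -b-> p3, -b-> p4
  p2 = 0\{a} | (0 + 0) | a.b.a.0 :: -a-> p4
  p3 = (0 + b.(0\{a} | (0 + 0))) | a.0 :: -a-> p5, -b-> p6
  p4 = 0\{a} | (0 + 0) | b.a.0 :: -b-> p6
  p5 = (0 + b.(0\{a} | (0 + 0))) | 0 :: -b-> p7
  p6 = 0\{a} | (0 + 0) | a.0 :: -a-> p7
  p7 = 0\{a} | (0 + 0) | 0 :: (no moves)
LTS(Q): 8 reachable states
  q0 = b.(0\{a} | (0 + 0)) | a.b.a.0 :: -a-> q1, -b-> q2
  q1 = b.(0\{a} | (0 + 0)) | b.a.0 :: -b-> q3, -b-> q4
  q2 = 0\{a} | (0 + 0) | a.b.a.0 :: -a-> q3
  q3 = 0\{a} | (0 + 0) | b.a.0 :: -b-> q5
  q4 = b.(0\{a} | (0 + 0)) | a.0 :: -a-> q6, -b-> q5
  q5 = 0\{a} | (0 + 0) | a.0 :: -a-> q7
  q6 = b.(0\{a} | (0 + 0)) | 0 :: -b-> q7
  q7 = 0\{a} | (0 + 0) | 0 :: (no moves)
Coarsest stable partition (strong bisimilarity classes):
  B0 = {p0, q0}
  B1 = {p1, q1}
  B2 = {p3, q4}
  B3 = {p5, q6}
  B4 = {p7, q7}
  B5 = {p6, q5}
  B6 = {p4, q3}
  B7 = {p2, q2}
p0 ∈ B0, q0 ∈ B0 → same block

bisimilar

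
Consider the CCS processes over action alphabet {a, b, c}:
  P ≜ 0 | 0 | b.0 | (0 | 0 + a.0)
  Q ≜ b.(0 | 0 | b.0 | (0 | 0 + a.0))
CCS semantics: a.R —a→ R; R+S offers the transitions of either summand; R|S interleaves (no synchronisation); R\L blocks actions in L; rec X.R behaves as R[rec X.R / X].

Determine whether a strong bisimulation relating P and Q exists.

P's transition system — 4 states:
  s0 = 0 | 0 | b.0 | (0 | 0 + a.0) ⊢ ··a··> s1, ··b··> s2
  s1 = 0 | 0 | b.0 | 0 ⊢ ··b··> s3
  s2 = 0 | 0 | 0 | (0 | 0 + a.0) ⊢ ··a··> s3
  s3 = 0 | 0 | 0 | 0 ⊢ deadlocked
Q's transition system — 5 states:
  t0 = b.(0 | 0 | b.0 | (0 | 0 + a.0)) ⊢ ··b··> t1
  t1 = 0 | 0 | b.0 | (0 | 0 + a.0) ⊢ ··a··> t2, ··b··> t3
  t2 = 0 | 0 | b.0 | 0 ⊢ ··b··> t4
  t3 = 0 | 0 | 0 | (0 | 0 + a.0) ⊢ ··a··> t4
  t4 = 0 | 0 | 0 | 0 ⊢ deadlocked
Partition-refinement fixed point:
  B0 = {s0, t1}
  B1 = {s1, t2}
  B2 = {s3, t4}
  B3 = {s2, t3}
  B4 = {t0}
s0 ∈ B0, t0 ∈ B4 → different blocks

NO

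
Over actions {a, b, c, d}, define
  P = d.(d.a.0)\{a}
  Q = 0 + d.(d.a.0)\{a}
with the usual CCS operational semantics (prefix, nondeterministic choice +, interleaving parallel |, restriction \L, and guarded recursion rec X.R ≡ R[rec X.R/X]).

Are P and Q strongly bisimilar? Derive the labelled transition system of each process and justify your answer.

P ~ Q

LTS(P): 3 reachable states
  p0 = d.(d.a.0)\{a} → —d→ p1
  p1 = (d.a.0)\{a} → —d→ p2
  p2 = (a.0)\{a} → ∅
LTS(Q): 3 reachable states
  q0 = 0 + d.(d.a.0)\{a} → —d→ q1
  q1 = (d.a.0)\{a} → —d→ q2
  q2 = (a.0)\{a} → ∅
Bisimilarity quotient blocks:
  B0 = {p0, q0}
  B1 = {p1, q1}
  B2 = {p2, q2}
p0 ∈ B0, q0 ∈ B0 → same block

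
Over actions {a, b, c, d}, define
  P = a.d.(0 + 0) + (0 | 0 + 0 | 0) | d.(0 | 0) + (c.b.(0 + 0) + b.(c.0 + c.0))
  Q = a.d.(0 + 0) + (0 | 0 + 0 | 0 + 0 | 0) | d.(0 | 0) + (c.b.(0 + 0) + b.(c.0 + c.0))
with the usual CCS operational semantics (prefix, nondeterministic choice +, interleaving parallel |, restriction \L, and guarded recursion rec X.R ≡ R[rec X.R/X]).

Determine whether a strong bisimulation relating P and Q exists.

Reachable graph of P (7 states):
  p0 = a.d.(0 + 0) + (0 | 0 + 0 | 0) | d.(0 | 0) + (c.b.(0 + 0) + b.(c.0 + c.0)) has moves =a=> p1, =b=> p2, =c=> p3, =d=> p4
  p1 = d.(0 + 0) has moves =d=> p5
  p2 = c.0 + c.0 has moves =c=> p6
  p3 = b.(0 + 0) has moves =b=> p5
  p4 = (0 | 0 + 0 | 0) | (0 | 0) has moves deadlocked
  p5 = 0 + 0 has moves deadlocked
  p6 = 0 has moves deadlocked
Reachable graph of Q (7 states):
  q0 = a.d.(0 + 0) + (0 | 0 + 0 | 0 + 0 | 0) | d.(0 | 0) + (c.b.(0 + 0) + b.(c.0 + c.0)) has moves =a=> q1, =b=> q2, =c=> q3, =d=> q4
  q1 = d.(0 + 0) has moves =d=> q5
  q2 = c.0 + c.0 has moves =c=> q6
  q3 = b.(0 + 0) has moves =b=> q5
  q4 = (0 | 0 + 0 | 0 + 0 | 0) | (0 | 0) has moves deadlocked
  q5 = 0 + 0 has moves deadlocked
  q6 = 0 has moves deadlocked
Coarsest stable partition (strong bisimilarity classes):
  B0 = {p0, q0}
  B1 = {p3, q3}
  B2 = {p4, p5, p6, q4, q5, q6}
  B3 = {p1, q1}
  B4 = {p2, q2}
p0 ∈ B0, q0 ∈ B0 → same block

YES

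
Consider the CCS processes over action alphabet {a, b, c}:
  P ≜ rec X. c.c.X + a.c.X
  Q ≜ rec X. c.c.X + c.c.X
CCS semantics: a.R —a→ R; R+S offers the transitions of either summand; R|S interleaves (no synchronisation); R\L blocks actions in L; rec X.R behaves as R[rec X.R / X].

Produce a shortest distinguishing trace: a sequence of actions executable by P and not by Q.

a

Reachable graph of P (2 states):
  u0 = rec X. c.c.X + a.c.X → -a-> u1, -c-> u1
  u1 = c.(rec X. c.c.X + a.c.X) → -c-> u0
Reachable graph of Q (2 states):
  v0 = rec X. c.c.X + c.c.X → -c-> v1
  v1 = c.(rec X. c.c.X + c.c.X) → -c-> v0
Trace ⟨a⟩ through P, begin at {u0}:
  after a @ step 1: {u1}
  — P admits the full trace.
Trace ⟨a⟩ through Q, begin at {v0}:
  after a @ step 1: ∅  — Q cannot continue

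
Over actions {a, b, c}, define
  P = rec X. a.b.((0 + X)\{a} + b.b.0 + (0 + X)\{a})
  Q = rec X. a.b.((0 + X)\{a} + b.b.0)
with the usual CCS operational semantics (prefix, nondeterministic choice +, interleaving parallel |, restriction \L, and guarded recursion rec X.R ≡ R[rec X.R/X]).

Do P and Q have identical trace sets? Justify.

trace-equivalent

Reachable graph of P (5 states):
  m0 = rec X. a.b.((0 + X)\{a} + b.b.0 + (0 + X)\{a}) has moves ··a··> m1
  m1 = b.((0 + (rec X. a.b.((0 + X)\{a} + b.b.0 + (0 + X)\{a})))\{a} + b.b.0 + (0 + (rec X. a.b.((0 + X)\{a} + b.b.0 + (0 + X)\{a})))\{a}) has moves ··b··> m2
  m2 = (0 + (rec X. a.b.((0 + X)\{a} + b.b.0 + (0 + X)\{a})))\{a} + b.b.0 + (0 + (rec X. a.b.((0 + X)\{a} + b.b.0 + (0 + X)\{a})))\{a} has moves ··b··> m3
  m3 = b.0 has moves ··b··> m4
  m4 = 0 has moves deadlocked
Reachable graph of Q (5 states):
  n0 = rec X. a.b.((0 + X)\{a} + b.b.0) has moves ··a··> n1
  n1 = b.((0 + (rec X. a.b.((0 + X)\{a} + b.b.0)))\{a} + b.b.0) has moves ··b··> n2
  n2 = (0 + (rec X. a.b.((0 + X)\{a} + b.b.0)))\{a} + b.b.0 has moves ··b··> n3
  n3 = b.0 has moves ··b··> n4
  n4 = 0 has moves deadlocked
Coarsest stable partition (strong bisimilarity classes):
  B0 = {m0, n0}
  B1 = {m1, n1}
  B2 = {m2, n2}
  B3 = {m3, n3}
  B4 = {m4, n4}
m0 ∈ B0, n0 ∈ B0 → same block
Bisimilar ⇒ trace-equivalent.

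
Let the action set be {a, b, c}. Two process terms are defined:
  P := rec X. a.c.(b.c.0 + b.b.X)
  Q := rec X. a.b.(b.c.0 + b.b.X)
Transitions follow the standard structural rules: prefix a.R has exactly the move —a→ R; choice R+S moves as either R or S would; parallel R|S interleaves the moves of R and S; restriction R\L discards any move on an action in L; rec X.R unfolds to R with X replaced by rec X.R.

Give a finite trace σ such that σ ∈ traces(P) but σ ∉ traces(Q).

ac

P's transition system — 6 states:
  u0 = rec X. a.c.(b.c.0 + b.b.X) | --a--▸ u1
  u1 = c.(b.c.0 + b.b.(rec X. a.c.(b.c.0 + b.b.X))) | --c--▸ u2
  u2 = b.c.0 + b.b.(rec X. a.c.(b.c.0 + b.b.X)) | --b--▸ u3, --b--▸ u4
  u3 = b.(rec X. a.c.(b.c.0 + b.b.X)) | --b--▸ u0
  u4 = c.0 | --c--▸ u5
  u5 = 0 | (no moves)
Q's transition system — 6 states:
  v0 = rec X. a.b.(b.c.0 + b.b.X) | --a--▸ v1
  v1 = b.(b.c.0 + b.b.(rec X. a.b.(b.c.0 + b.b.X))) | --b--▸ v2
  v2 = b.c.0 + b.b.(rec X. a.b.(b.c.0 + b.b.X)) | --b--▸ v3, --b--▸ v4
  v3 = b.(rec X. a.b.(b.c.0 + b.b.X)) | --b--▸ v0
  v4 = c.0 | --c--▸ v5
  v5 = 0 | (no moves)
Executing ac from P (initial set {u0}):
  [1] a ⇒ {u1}
  [2] c ⇒ {u2}
  — P admits the full trace.
Executing ac from Q (initial set {v0}):
  [1] a ⇒ {v1}
  [2] c ⇒ ∅  — Q cannot continue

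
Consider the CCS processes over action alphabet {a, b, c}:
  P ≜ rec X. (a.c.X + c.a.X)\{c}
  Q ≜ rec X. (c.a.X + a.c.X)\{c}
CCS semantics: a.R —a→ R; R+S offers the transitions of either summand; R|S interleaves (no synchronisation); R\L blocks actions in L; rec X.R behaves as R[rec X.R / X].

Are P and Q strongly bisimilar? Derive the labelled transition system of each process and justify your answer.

P's transition system — 2 states:
  s0 = rec X. (a.c.X + c.a.X)\{c} → —a→ s1
  s1 = (c.(rec X. (a.c.X + c.a.X)\{c}))\{c} → ∅
Q's transition system — 2 states:
  t0 = rec X. (c.a.X + a.c.X)\{c} → —a→ t1
  t1 = (c.(rec X. (c.a.X + a.c.X)\{c}))\{c} → ∅
Partition-refinement fixed point:
  B0 = {s0, t0}
  B1 = {s1, t1}
s0 ∈ B0, t0 ∈ B0 → same block

bisimilar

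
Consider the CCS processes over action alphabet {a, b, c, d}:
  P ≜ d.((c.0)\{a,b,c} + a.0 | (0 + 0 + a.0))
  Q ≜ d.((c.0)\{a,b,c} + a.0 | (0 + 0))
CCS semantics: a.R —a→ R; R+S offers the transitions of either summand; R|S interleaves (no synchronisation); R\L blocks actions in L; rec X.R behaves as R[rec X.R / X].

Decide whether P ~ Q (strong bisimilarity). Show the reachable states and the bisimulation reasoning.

NO

P's transition system — 5 states:
  m0 = d.((c.0)\{a,b,c} + a.0 | (0 + 0 + a.0)) → -d-> m1
  m1 = (c.0)\{a,b,c} + a.0 | (0 + 0 + a.0) → -a-> m2, -a-> m3
  m2 = 0 | (0 + 0 + a.0) → -a-> m4
  m3 = a.0 | 0 → -a-> m4
  m4 = 0 | 0 → (no moves)
Q's transition system — 3 states:
  n0 = d.((c.0)\{a,b,c} + a.0 | (0 + 0)) → -d-> n1
  n1 = (c.0)\{a,b,c} + a.0 | (0 + 0) → -a-> n2
  n2 = 0 | (0 + 0) → (no moves)
Coarsest stable partition (strong bisimilarity classes):
  B0 = {m0}
  B1 = {m1}
  B2 = {m2, m3, n1}
  B3 = {m4, n2}
  B4 = {n0}
m0 ∈ B0, n0 ∈ B4 → different blocks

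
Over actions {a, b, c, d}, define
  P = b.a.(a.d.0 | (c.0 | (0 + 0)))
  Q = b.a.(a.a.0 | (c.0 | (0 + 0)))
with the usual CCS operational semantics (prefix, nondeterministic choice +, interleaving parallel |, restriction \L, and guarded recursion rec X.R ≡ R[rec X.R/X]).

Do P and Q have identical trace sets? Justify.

Reachable graph of P (8 states):
  m0 = b.a.(a.d.0 | (c.0 | (0 + 0))) has moves --b--▸ m1
  m1 = a.(a.d.0 | (c.0 | (0 + 0))) has moves --a--▸ m2
  m2 = a.d.0 | (c.0 | (0 + 0)) has moves --a--▸ m3, --c--▸ m4
  m3 = d.0 | (c.0 | (0 + 0)) has moves --c--▸ m5, --d--▸ m6
  m4 = a.d.0 | (0 | (0 + 0)) has moves --a--▸ m5
  m5 = d.0 | (0 | (0 + 0)) has moves --d--▸ m7
  m6 = 0 | (c.0 | (0 + 0)) has moves --c--▸ m7
  m7 = 0 | (0 | (0 + 0)) has moves ∅
Reachable graph of Q (8 states):
  n0 = b.a.(a.a.0 | (c.0 | (0 + 0))) has moves --b--▸ n1
  n1 = a.(a.a.0 | (c.0 | (0 + 0))) has moves --a--▸ n2
  n2 = a.a.0 | (c.0 | (0 + 0)) has moves --a--▸ n3, --c--▸ n4
  n3 = a.0 | (c.0 | (0 + 0)) has moves --a--▸ n5, --c--▸ n6
  n4 = a.a.0 | (0 | (0 + 0)) has moves --a--▸ n6
  n5 = 0 | (c.0 | (0 + 0)) has moves --c--▸ n7
  n6 = a.0 | (0 | (0 + 0)) has moves --a--▸ n7
  n7 = 0 | (0 | (0 + 0)) has moves ∅
Trace ⟨baad⟩ through P, begin at {m0}:
  after b @ step 1: {m1}
  after a @ step 2: {m2}
  after a @ step 3: {m3}
  after d @ step 4: {m6}
  — P admits the full trace.
Trace ⟨baad⟩ through Q, begin at {n0}:
  after b @ step 1: {n1}
  after a @ step 2: {n2}
  after a @ step 3: {n3}
  after d @ step 4: ∅ (Q stuck)

NO — witness ⟨baad⟩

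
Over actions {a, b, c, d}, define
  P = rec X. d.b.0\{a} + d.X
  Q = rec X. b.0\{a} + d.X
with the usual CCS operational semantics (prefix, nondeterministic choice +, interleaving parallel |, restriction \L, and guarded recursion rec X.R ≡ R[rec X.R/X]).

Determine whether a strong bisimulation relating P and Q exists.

not bisimilar

LTS(P): 3 reachable states
  m0 = rec X. d.b.0\{a} + d.X ⊢ -d-> m0, -d-> m1
  m1 = b.0\{a} ⊢ -b-> m2
  m2 = 0\{a} ⊢ stopped
LTS(Q): 2 reachable states
  n0 = rec X. b.0\{a} + d.X ⊢ -b-> n1, -d-> n0
  n1 = 0\{a} ⊢ stopped
Partition-refinement fixed point:
  B0 = {m0}
  B1 = {m1}
  B2 = {m2, n1}
  B3 = {n0}
m0 ∈ B0, n0 ∈ B3 → different blocks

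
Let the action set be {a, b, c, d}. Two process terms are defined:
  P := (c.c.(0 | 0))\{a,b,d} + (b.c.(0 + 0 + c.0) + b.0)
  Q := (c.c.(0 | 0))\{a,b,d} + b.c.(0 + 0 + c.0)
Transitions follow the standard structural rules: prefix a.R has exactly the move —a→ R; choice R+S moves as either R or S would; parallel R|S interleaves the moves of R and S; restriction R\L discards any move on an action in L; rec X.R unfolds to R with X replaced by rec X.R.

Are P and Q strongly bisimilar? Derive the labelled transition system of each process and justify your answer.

NO

P's transition system — 6 states:
  p0 = (c.c.(0 | 0))\{a,b,d} + (b.c.(0 + 0 + c.0) + b.0) has moves =b=> p1, =b=> p2, =c=> p3
  p1 = 0 has moves (no moves)
  p2 = c.(0 + 0 + c.0) has moves =c=> p4
  p3 = (c.(0 | 0))\{a,b,d} has moves =c=> p5
  p4 = 0 + 0 + c.0 has moves =c=> p1
  p5 = (0 | 0)\{a,b,d} has moves (no moves)
Q's transition system — 6 states:
  q0 = (c.c.(0 | 0))\{a,b,d} + b.c.(0 + 0 + c.0) has moves =b=> q1, =c=> q2
  q1 = c.(0 + 0 + c.0) has moves =c=> q3
  q2 = (c.(0 | 0))\{a,b,d} has moves =c=> q4
  q3 = 0 + 0 + c.0 has moves =c=> q5
  q4 = (0 | 0)\{a,b,d} has moves (no moves)
  q5 = 0 has moves (no moves)
Partition-refinement fixed point:
  B0 = {p0}
  B1 = {p2, q1}
  B2 = {p3, p4, q2, q3}
  B3 = {p1, p5, q4, q5}
  B4 = {q0}
p0 ∈ B0, q0 ∈ B4 → different blocks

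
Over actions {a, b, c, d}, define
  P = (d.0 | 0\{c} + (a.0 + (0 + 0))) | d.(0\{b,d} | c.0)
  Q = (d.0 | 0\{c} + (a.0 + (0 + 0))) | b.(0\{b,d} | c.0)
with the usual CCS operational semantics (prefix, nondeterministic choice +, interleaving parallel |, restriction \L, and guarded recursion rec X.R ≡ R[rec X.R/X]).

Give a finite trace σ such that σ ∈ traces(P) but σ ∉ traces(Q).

LTS(P): 9 reachable states
  u0 = (d.0 | 0\{c} + (a.0 + (0 + 0))) | d.(0\{b,d} | c.0) | ··a··> u1, ··d··> u2, ··d··> u3
  u1 = 0 | d.(0\{b,d} | c.0) | ··d··> u4
  u2 = (d.0 | 0\{c} + (a.0 + (0 + 0))) | (0\{b,d} | c.0) | ··a··> u4, ··c··> u5, ··d··> u6
  u3 = 0 | 0\{c} | d.(0\{b,d} | c.0) | ··d··> u6
  u4 = 0 | (0\{b,d} | c.0) | ··c··> u7
  u5 = (d.0 | 0\{c} + (a.0 + (0 + 0))) | (0\{b,d} | 0) | ··a··> u7, ··d··> u8
  u6 = 0 | 0\{c} | (0\{b,d} | c.0) | ··c··> u8
  u7 = 0 | (0\{b,d} | 0) | ·
  u8 = 0 | 0\{c} | (0\{b,d} | 0) | ·
LTS(Q): 9 reachable states
  v0 = (d.0 | 0\{c} + (a.0 + (0 + 0))) | b.(0\{b,d} | c.0) | ··a··> v1, ··b··> v2, ··d··> v3
  v1 = 0 | b.(0\{b,d} | c.0) | ··b··> v4
  v2 = (d.0 | 0\{c} + (a.0 + (0 + 0))) | (0\{b,d} | c.0) | ··a··> v4, ··c··> v5, ··d··> v6
  v3 = 0 | 0\{c} | b.(0\{b,d} | c.0) | ··b··> v6
  v4 = 0 | (0\{b,d} | c.0) | ··c··> v7
  v5 = (d.0 | 0\{c} + (a.0 + (0 + 0))) | (0\{b,d} | 0) | ··a··> v7, ··d··> v8
  v6 = 0 | 0\{c} | (0\{b,d} | c.0) | ··c··> v8
  v7 = 0 | (0\{b,d} | 0) | ·
  v8 = 0 | 0\{c} | (0\{b,d} | 0) | ·
Trace ⟨ad⟩ through P, begin at {u0}:
  [1] a ⇒ {u1}
  [2] d ⇒ {u4}
  ✓ P
Trace ⟨ad⟩ through Q, begin at {v0}:
  [1] a ⇒ {v1}
  [2] d ⇒ ∅ (Q stuck)

ad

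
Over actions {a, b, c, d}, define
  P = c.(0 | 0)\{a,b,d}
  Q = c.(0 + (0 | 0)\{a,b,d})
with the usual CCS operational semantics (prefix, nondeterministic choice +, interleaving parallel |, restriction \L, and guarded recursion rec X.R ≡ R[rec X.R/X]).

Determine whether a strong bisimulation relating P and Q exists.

P's transition system — 2 states:
  u0 = c.(0 | 0)\{a,b,d} | =c=> u1
  u1 = (0 | 0)\{a,b,d} | ∅
Q's transition system — 2 states:
  v0 = c.(0 + (0 | 0)\{a,b,d}) | =c=> v1
  v1 = 0 + (0 | 0)\{a,b,d} | ∅
Partition-refinement fixed point:
  B0 = {u0, v0}
  B1 = {u1, v1}
u0 ∈ B0, v0 ∈ B0 → same block

YES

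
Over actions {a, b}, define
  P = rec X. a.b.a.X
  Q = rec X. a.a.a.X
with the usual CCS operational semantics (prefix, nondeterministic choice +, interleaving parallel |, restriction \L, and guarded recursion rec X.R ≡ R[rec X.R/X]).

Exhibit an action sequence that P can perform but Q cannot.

LTS(P): 3 reachable states
  p0 = rec X. a.b.a.X has moves =a=> p1
  p1 = b.a.(rec X. a.b.a.X) has moves =b=> p2
  p2 = a.(rec X. a.b.a.X) has moves =a=> p0
LTS(Q): 3 reachable states
  q0 = rec X. a.a.a.X has moves =a=> q1
  q1 = a.a.(rec X. a.a.a.X) has moves =a=> q2
  q2 = a.(rec X. a.a.a.X) has moves =a=> q0
Executing ab from P (initial set {p0}):
  step 1 (a): {p1}
  step 2 (b): {p2}
  P completes σ.
Executing ab from Q (initial set {q0}):
  step 1 (a): {q1}
  step 2 (b): ∅ (Q stuck)

ab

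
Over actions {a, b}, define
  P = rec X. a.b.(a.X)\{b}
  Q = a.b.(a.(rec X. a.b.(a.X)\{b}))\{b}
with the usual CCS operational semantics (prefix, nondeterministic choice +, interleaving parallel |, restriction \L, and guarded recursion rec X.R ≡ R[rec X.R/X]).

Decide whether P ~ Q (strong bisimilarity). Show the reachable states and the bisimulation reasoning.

P ~ Q

Reachable graph of P (5 states):
  u0 = rec X. a.b.(a.X)\{b} → —a→ u1
  u1 = b.(a.(rec X. a.b.(a.X)\{b}))\{b} → —b→ u2
  u2 = (a.(rec X. a.b.(a.X)\{b}))\{b} → —a→ u3
  u3 = (rec X. a.b.(a.X)\{b})\{b} → —a→ u4
  u4 = (b.(a.(rec X. a.b.(a.X)\{b}))\{b})\{b} → deadlocked
Reachable graph of Q (5 states):
  v0 = a.b.(a.(rec X. a.b.(a.X)\{b}))\{b} → —a→ v1
  v1 = b.(a.(rec X. a.b.(a.X)\{b}))\{b} → —b→ v2
  v2 = (a.(rec X. a.b.(a.X)\{b}))\{b} → —a→ v3
  v3 = (rec X. a.b.(a.X)\{b})\{b} → —a→ v4
  v4 = (b.(a.(rec X. a.b.(a.X)\{b}))\{b})\{b} → deadlocked
Coarsest stable partition (strong bisimilarity classes):
  B0 = {u0, v0}
  B1 = {u1, v1}
  B2 = {u2, v2}
  B3 = {u3, v3}
  B4 = {u4, v4}
u0 ∈ B0, v0 ∈ B0 → same block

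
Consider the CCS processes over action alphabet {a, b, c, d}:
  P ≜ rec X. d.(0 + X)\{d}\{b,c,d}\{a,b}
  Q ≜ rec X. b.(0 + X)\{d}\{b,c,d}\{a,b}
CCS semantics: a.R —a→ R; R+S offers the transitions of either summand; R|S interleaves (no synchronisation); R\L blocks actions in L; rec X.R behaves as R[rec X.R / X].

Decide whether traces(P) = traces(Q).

P's transition system — 2 states:
  s0 = rec X. d.(0 + X)\{d}\{b,c,d}\{a,b} → ··d··> s1
  s1 = (0 + (rec X. d.(0 + X)\{d}\{b,c,d}\{a,b}))\{d}\{b,c,d}\{a,b} → ·
Q's transition system — 2 states:
  t0 = rec X. b.(0 + X)\{d}\{b,c,d}\{a,b} → ··b··> t1
  t1 = (0 + (rec X. b.(0 + X)\{d}\{b,c,d}\{a,b}))\{d}\{b,c,d}\{a,b} → ·
Trace ⟨d⟩ through P, begin at {s0}:
  after d @ step 1: {s1}
  ✓ P
Trace ⟨d⟩ through Q, begin at {t0}:
  after d @ step 1: ∅  — Q cannot continue

NO — witness ⟨d⟩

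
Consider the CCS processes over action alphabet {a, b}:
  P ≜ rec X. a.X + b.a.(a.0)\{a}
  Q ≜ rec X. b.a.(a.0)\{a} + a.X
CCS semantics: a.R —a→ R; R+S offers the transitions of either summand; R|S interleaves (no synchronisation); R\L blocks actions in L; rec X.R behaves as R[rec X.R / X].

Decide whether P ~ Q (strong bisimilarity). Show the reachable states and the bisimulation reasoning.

YES

Reachable graph of P (3 states):
  m0 = rec X. a.X + b.a.(a.0)\{a} → =a=> m0, =b=> m1
  m1 = a.(a.0)\{a} → =a=> m2
  m2 = (a.0)\{a} → ·
Reachable graph of Q (3 states):
  n0 = rec X. b.a.(a.0)\{a} + a.X → =a=> n0, =b=> n1
  n1 = a.(a.0)\{a} → =a=> n2
  n2 = (a.0)\{a} → ·
Partition-refinement fixed point:
  B0 = {m0, n0}
  B1 = {m1, n1}
  B2 = {m2, n2}
m0 ∈ B0, n0 ∈ B0 → same block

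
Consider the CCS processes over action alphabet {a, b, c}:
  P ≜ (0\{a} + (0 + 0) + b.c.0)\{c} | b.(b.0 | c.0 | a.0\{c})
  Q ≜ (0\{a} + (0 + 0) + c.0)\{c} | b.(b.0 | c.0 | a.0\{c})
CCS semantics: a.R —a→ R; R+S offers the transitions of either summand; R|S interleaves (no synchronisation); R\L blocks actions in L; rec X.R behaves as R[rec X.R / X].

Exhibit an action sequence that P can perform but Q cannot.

Reachable graph of P (18 states):
  m0 = (0\{a} + (0 + 0) + b.c.0)\{c} | b.(b.0 | c.0 | a.0\{c}) :: --b--▸ m1, --b--▸ m2
  m1 = (0\{a} + (0 + 0) + b.c.0)\{c} | (b.0 | c.0 | a.0\{c}) :: --a--▸ m3, --b--▸ m4, --b--▸ m5, --c--▸ m6
  m2 = (c.0)\{c} | b.(b.0 | c.0 | a.0\{c}) :: --b--▸ m5
  m3 = (0\{a} + (0 + 0) + b.c.0)\{c} | (b.0 | c.0 | 0\{c}) :: --b--▸ m7, --b--▸ m8, --c--▸ m9
  m4 = (0\{a} + (0 + 0) + b.c.0)\{c} | (0 | c.0 | a.0\{c}) :: --a--▸ m7, --b--▸ m10, --c--▸ m11
  m5 = (c.0)\{c} | (b.0 | c.0 | a.0\{c}) :: --a--▸ m8, --b--▸ m10, --c--▸ m12
  m6 = (0\{a} + (0 + 0) + b.c.0)\{c} | (b.0 | 0 | a.0\{c}) :: --a--▸ m9, --b--▸ m11, --b--▸ m12
  m7 = (0\{a} + (0 + 0) + b.c.0)\{c} | (0 | c.0 | 0\{c}) :: --b--▸ m13, --c--▸ m14
  m8 = (c.0)\{c} | (b.0 | c.0 | 0\{c}) :: --b--▸ m13, --c--▸ m15
  m9 = (0\{a} + (0 + 0) + b.c.0)\{c} | (b.0 | 0 | 0\{c}) :: --b--▸ m14, --b--▸ m15
  m10 = (c.0)\{c} | (0 | c.0 | a.0\{c}) :: --a--▸ m13, --c--▸ m16
  m11 = (0\{a} + (0 + 0) + b.c.0)\{c} | (0 | 0 | a.0\{c}) :: --a--▸ m14, --b--▸ m16
  m12 = (c.0)\{c} | (b.0 | 0 | a.0\{c}) :: --a--▸ m15, --b--▸ m16
  m13 = (c.0)\{c} | (0 | c.0 | 0\{c}) :: --c--▸ m17
  m14 = (0\{a} + (0 + 0) + b.c.0)\{c} | (0 | 0 | 0\{c}) :: --b--▸ m17
  m15 = (c.0)\{c} | (b.0 | 0 | 0\{c}) :: --b--▸ m17
  m16 = (c.0)\{c} | (0 | 0 | a.0\{c}) :: --a--▸ m17
  m17 = (c.0)\{c} | (0 | 0 | 0\{c}) :: stopped
Reachable graph of Q (9 states):
  n0 = (0\{a} + (0 + 0) + c.0)\{c} | b.(b.0 | c.0 | a.0\{c}) :: --b--▸ n1
  n1 = (0\{a} + (0 + 0) + c.0)\{c} | (b.0 | c.0 | a.0\{c}) :: --a--▸ n2, --b--▸ n3, --c--▸ n4
  n2 = (0\{a} + (0 + 0) + c.0)\{c} | (b.0 | c.0 | 0\{c}) :: --b--▸ n5, --c--▸ n6
  n3 = (0\{a} + (0 + 0) + c.0)\{c} | (0 | c.0 | a.0\{c}) :: --a--▸ n5, --c--▸ n7
  n4 = (0\{a} + (0 + 0) + c.0)\{c} | (b.0 | 0 | a.0\{c}) :: --a--▸ n6, --b--▸ n7
  n5 = (0\{a} + (0 + 0) + c.0)\{c} | (0 | c.0 | 0\{c}) :: --c--▸ n8
  n6 = (0\{a} + (0 + 0) + c.0)\{c} | (b.0 | 0 | 0\{c}) :: --b--▸ n8
  n7 = (0\{a} + (0 + 0) + c.0)\{c} | (0 | 0 | a.0\{c}) :: --a--▸ n8
  n8 = (0\{a} + (0 + 0) + c.0)\{c} | (0 | 0 | 0\{c}) :: stopped
Executing bbb from P (initial set {m0}):
  step 1 (b): {m1, m2}
  step 2 (b): {m4, m5}
  step 3 (b): {m10}
  ✓ P
Executing bbb from Q (initial set {n0}):
  step 1 (b): {n1}
  step 2 (b): {n3}
  step 3 (b): ∅ (Q stuck)

bbb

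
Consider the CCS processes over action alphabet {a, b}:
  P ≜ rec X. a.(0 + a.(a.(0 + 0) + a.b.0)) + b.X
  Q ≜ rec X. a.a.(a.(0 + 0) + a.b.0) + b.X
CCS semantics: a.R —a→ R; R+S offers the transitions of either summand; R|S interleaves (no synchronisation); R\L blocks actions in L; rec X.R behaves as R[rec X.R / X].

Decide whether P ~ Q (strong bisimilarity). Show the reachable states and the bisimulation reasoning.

bisimilar

LTS(P): 6 reachable states
  m0 = rec X. a.(0 + a.(a.(0 + 0) + a.b.0)) + b.X has moves =a=> m1, =b=> m0
  m1 = 0 + a.(a.(0 + 0) + a.b.0) has moves =a=> m2
  m2 = a.(0 + 0) + a.b.0 has moves =a=> m3, =a=> m4
  m3 = 0 + 0 has moves deadlocked
  m4 = b.0 has moves =b=> m5
  m5 = 0 has moves deadlocked
LTS(Q): 6 reachable states
  n0 = rec X. a.a.(a.(0 + 0) + a.b.0) + b.X has moves =a=> n1, =b=> n0
  n1 = a.(a.(0 + 0) + a.b.0) has moves =a=> n2
  n2 = a.(0 + 0) + a.b.0 has moves =a=> n3, =a=> n4
  n3 = 0 + 0 has moves deadlocked
  n4 = b.0 has moves =b=> n5
  n5 = 0 has moves deadlocked
Coarsest stable partition (strong bisimilarity classes):
  B0 = {m0, n0}
  B1 = {m1, n1}
  B2 = {m2, n2}
  B3 = {m3, m5, n3, n5}
  B4 = {m4, n4}
m0 ∈ B0, n0 ∈ B0 → same block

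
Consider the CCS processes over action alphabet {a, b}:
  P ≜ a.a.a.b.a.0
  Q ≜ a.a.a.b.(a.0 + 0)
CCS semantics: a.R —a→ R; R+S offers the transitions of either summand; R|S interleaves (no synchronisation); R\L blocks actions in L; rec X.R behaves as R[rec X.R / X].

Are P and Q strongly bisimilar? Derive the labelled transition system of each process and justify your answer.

Reachable graph of P (6 states):
  p0 = a.a.a.b.a.0 :: =a=> p1
  p1 = a.a.b.a.0 :: =a=> p2
  p2 = a.b.a.0 :: =a=> p3
  p3 = b.a.0 :: =b=> p4
  p4 = a.0 :: =a=> p5
  p5 = 0 :: (no moves)
Reachable graph of Q (6 states):
  q0 = a.a.a.b.(a.0 + 0) :: =a=> q1
  q1 = a.a.b.(a.0 + 0) :: =a=> q2
  q2 = a.b.(a.0 + 0) :: =a=> q3
  q3 = b.(a.0 + 0) :: =b=> q4
  q4 = a.0 + 0 :: =a=> q5
  q5 = 0 :: (no moves)
Partition-refinement fixed point:
  B0 = {p0, q0}
  B1 = {p1, q1}
  B2 = {p2, q2}
  B3 = {p3, q3}
  B4 = {p4, q4}
  B5 = {p5, q5}
p0 ∈ B0, q0 ∈ B0 → same block

P ~ Q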